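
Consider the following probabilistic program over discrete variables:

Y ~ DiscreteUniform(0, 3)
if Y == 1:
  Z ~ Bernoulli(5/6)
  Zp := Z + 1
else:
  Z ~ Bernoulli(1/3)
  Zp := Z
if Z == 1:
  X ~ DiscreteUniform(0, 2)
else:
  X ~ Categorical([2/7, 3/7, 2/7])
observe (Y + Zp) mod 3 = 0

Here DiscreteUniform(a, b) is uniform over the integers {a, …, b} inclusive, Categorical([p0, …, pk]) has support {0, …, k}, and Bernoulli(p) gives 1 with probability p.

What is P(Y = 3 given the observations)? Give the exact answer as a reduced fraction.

P(Y = 3 | obs) = 4/15

Enumerate traces; 12 have nonzero weight after conditioning:
  (Y=0, Z=0, X=0) weight 1/21
  (Y=0, Z=0, X=1) weight 1/14
  (Y=0, Z=0, X=2) weight 1/21
  (Y=1, Z=1, X=0) weight 5/72
  (Y=1, Z=1, X=1) weight 5/72
  (Y=1, Z=1, X=2) weight 5/72
  (Y=2, Z=1, X=0) weight 1/36
  (Y=2, Z=1, X=1) weight 1/36
  (Y=3, Z=0, X=0) weight 1/21
  … 3 more
Group by Y:
  weight(Y=0) = 1/6
  weight(Y=1) = 5/24
  weight(Y=2) = 1/12
  weight(Y=3) = 1/6
Total weight = 1/6 + 5/24 + 1/12 + 1/6 = 5/8
P(Y=0 | obs) = 1/6 / 5/8 = 4/15
P(Y=1 | obs) = 5/24 / 5/8 = 1/3
P(Y=2 | obs) = 1/12 / 5/8 = 2/15
P(Y=3 | obs) = 1/6 / 5/8 = 4/15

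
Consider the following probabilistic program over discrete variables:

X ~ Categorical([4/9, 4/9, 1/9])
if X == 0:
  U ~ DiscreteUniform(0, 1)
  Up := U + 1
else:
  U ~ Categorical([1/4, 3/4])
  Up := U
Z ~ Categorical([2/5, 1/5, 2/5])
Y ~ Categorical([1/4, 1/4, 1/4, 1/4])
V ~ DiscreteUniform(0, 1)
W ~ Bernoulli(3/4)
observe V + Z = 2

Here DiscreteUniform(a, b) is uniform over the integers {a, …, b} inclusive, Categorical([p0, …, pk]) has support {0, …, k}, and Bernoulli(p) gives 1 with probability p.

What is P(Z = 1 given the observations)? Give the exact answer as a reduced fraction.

Enumerate traces; 96 have nonzero weight after conditioning:
  (X=0, U=0, Z=1, Y=0, V=1, W=0) weight 1/720
  (X=0, U=0, Z=1, Y=0, V=1, W=1) weight 1/240
  (X=0, U=0, Z=1, Y=1, V=1, W=0) weight 1/720
  (X=0, U=0, Z=1, Y=1, V=1, W=1) weight 1/240
  (X=0, U=0, Z=1, Y=2, V=1, W=0) weight 1/720
  (X=0, U=0, Z=1, Y=2, V=1, W=1) weight 1/240
  (X=0, U=0, Z=1, Y=3, V=1, W=0) weight 1/720
  (X=0, U=0, Z=1, Y=3, V=1, W=1) weight 1/240
  (X=0, U=0, Z=2, Y=0, V=0, W=0) weight 1/360
  … 87 more
Group by Z:
  weight(Z=1) = 1/10
  weight(Z=2) = 1/5
Total weight = 1/10 + 1/5 = 3/10
P(Z=1 | obs) = 1/10 / 3/10 = 1/3
P(Z=2 | obs) = 1/5 / 3/10 = 2/3

P(Z = 1 | obs) = 1/3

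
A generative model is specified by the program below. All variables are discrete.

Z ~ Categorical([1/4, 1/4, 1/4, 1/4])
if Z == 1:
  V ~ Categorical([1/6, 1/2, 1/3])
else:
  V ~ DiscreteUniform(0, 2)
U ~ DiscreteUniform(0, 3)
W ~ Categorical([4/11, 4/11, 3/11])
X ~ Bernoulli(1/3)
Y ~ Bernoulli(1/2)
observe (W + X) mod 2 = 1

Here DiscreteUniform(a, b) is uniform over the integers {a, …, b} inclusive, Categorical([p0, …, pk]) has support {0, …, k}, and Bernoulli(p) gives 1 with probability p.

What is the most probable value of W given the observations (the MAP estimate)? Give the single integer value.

argmax_v P(W = v | obs) = 1

Enumerate traces; 288 have nonzero weight after conditioning:
  (Z=0, V=0, U=0, W=0, X=1, Y=0) weight 1/792
  (Z=0, V=0, U=0, W=0, X=1, Y=1) weight 1/792
  (Z=0, V=0, U=0, W=1, X=0, Y=0) weight 1/396
  (Z=0, V=0, U=0, W=1, X=0, Y=1) weight 1/396
  (Z=0, V=0, U=0, W=2, X=1, Y=0) weight 1/1056
  (Z=0, V=0, U=0, W=2, X=1, Y=1) weight 1/1056
  (Z=0, V=0, U=1, W=0, X=1, Y=0) weight 1/792
  (Z=0, V=0, U=1, W=0, X=1, Y=1) weight 1/792
  … 280 more
Group by W:
  weight(W=0) = 4/33
  weight(W=1) = 8/33
  weight(W=2) = 1/11
Total weight = 4/33 + 8/33 + 1/11 = 5/11
P(W=0 | obs) = 4/33 / 5/11 = 4/15
P(W=1 | obs) = 8/33 / 5/11 = 8/15
P(W=2 | obs) = 1/11 / 5/11 = 1/5
argmax = 1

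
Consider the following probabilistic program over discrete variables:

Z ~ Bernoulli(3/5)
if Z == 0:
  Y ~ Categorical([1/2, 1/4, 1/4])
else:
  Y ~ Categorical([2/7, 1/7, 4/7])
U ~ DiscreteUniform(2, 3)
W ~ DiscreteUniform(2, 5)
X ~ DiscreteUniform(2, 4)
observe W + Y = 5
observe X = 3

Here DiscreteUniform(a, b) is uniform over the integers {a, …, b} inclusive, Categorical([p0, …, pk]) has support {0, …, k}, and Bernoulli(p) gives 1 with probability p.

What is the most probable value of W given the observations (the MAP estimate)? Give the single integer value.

argmax_v P(W = v | obs) = 3

Enumerate traces; 12 have nonzero weight after conditioning:
  (Z=0, Y=0, U=2, W=5, X=3) weight 1/120
  (Z=0, Y=0, U=3, W=5, X=3) weight 1/120
  (Z=0, Y=1, U=2, W=4, X=3) weight 1/240
  (Z=0, Y=1, U=3, W=4, X=3) weight 1/240
  (Z=0, Y=2, U=2, W=3, X=3) weight 1/240
  (Z=0, Y=2, U=3, W=3, X=3) weight 1/240
  (Z=1, Y=0, U=2, W=5, X=3) weight 1/140
  (Z=1, Y=0, U=3, W=5, X=3) weight 1/140
  … 4 more
Group by W:
  weight(W=3) = 31/840
  weight(W=4) = 13/840
  weight(W=5) = 13/420
Total weight = 31/840 + 13/840 + 13/420 = 1/12
P(W=3 | obs) = 31/840 / 1/12 = 31/70
P(W=4 | obs) = 13/840 / 1/12 = 13/70
P(W=5 | obs) = 13/420 / 1/12 = 13/35
argmax = 3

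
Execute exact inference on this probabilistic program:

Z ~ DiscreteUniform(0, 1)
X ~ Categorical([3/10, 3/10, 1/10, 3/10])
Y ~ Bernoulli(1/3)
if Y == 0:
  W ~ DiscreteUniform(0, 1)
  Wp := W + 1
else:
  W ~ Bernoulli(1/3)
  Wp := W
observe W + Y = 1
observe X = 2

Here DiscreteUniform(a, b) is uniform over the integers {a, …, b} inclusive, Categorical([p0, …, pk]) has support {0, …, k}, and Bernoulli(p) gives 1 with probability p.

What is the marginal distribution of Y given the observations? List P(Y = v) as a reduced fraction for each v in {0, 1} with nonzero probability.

P(Y=0) = 3/5, P(Y=1) = 2/5

Enumerate traces; 4 have nonzero weight after conditioning:
  (Z=0, X=2, Y=0, W=1) weight 1/60
  (Z=0, X=2, Y=1, W=0) weight 1/90
  (Z=1, X=2, Y=0, W=1) weight 1/60
  (Z=1, X=2, Y=1, W=0) weight 1/90
Group by Y:
  weight(Y=0) = 1/30
  weight(Y=1) = 1/45
Total weight = 1/30 + 1/45 = 1/18
P(Y=0 | obs) = 1/30 / 1/18 = 3/5
P(Y=1 | obs) = 1/45 / 1/18 = 2/5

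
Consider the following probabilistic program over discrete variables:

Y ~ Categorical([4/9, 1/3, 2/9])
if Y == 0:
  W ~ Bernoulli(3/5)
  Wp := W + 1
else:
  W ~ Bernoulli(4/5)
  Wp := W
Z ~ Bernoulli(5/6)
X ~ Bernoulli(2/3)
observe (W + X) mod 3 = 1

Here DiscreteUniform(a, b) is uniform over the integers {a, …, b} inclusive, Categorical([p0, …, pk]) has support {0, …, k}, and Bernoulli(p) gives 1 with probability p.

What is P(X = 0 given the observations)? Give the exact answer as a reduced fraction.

Enumerate traces; 12 have nonzero weight after conditioning:
  (Y=0, W=0, Z=0, X=1) weight 8/405
  (Y=0, W=0, Z=1, X=1) weight 8/81
  (Y=0, W=1, Z=0, X=0) weight 2/135
  (Y=0, W=1, Z=1, X=0) weight 2/27
  (Y=1, W=0, Z=0, X=1) weight 1/135
  (Y=1, W=0, Z=1, X=1) weight 1/27
  (Y=1, W=1, Z=0, X=0) weight 2/135
  (Y=1, W=1, Z=1, X=0) weight 2/27
  … 4 more
Group by X:
  weight(X=0) = 32/135
  weight(X=1) = 26/135
Total weight = 32/135 + 26/135 = 58/135
P(X=0 | obs) = 32/135 / 58/135 = 16/29
P(X=1 | obs) = 26/135 / 58/135 = 13/29

P(X = 0 | obs) = 16/29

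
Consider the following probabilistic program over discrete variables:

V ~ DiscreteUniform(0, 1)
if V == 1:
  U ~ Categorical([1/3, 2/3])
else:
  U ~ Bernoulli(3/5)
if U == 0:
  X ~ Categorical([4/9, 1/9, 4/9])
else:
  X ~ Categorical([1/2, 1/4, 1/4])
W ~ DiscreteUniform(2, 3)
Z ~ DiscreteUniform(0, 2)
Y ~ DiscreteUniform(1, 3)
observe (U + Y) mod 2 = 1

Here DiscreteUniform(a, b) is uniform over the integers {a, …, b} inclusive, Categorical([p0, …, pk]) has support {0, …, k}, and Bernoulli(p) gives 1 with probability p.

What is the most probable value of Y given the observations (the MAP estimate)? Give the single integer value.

argmax_v P(Y = v | obs) = 2

Enumerate traces; 108 have nonzero weight after conditioning:
  (V=0, U=0, X=0, W=2, Z=0, Y=1) weight 2/405
  (V=0, U=0, X=0, W=2, Z=0, Y=3) weight 2/405
  (V=0, U=0, X=0, W=2, Z=1, Y=1) weight 2/405
  (V=0, U=0, X=0, W=2, Z=1, Y=3) weight 2/405
  (V=0, U=0, X=0, W=2, Z=2, Y=1) weight 2/405
  (V=0, U=0, X=0, W=2, Z=2, Y=3) weight 2/405
  (V=0, U=0, X=0, W=3, Z=0, Y=1) weight 2/405
  (V=0, U=0, X=0, W=3, Z=0, Y=3) weight 2/405
  (V=0, U=1, X=0, W=2, Z=0, Y=2) weight 1/120
  … 99 more
Group by Y:
  weight(Y=1) = 11/90
  weight(Y=2) = 19/90
  weight(Y=3) = 11/90
Total weight = 11/90 + 19/90 + 11/90 = 41/90
P(Y=1 | obs) = 11/90 / 41/90 = 11/41
P(Y=2 | obs) = 19/90 / 41/90 = 19/41
P(Y=3 | obs) = 11/90 / 41/90 = 11/41
argmax = 2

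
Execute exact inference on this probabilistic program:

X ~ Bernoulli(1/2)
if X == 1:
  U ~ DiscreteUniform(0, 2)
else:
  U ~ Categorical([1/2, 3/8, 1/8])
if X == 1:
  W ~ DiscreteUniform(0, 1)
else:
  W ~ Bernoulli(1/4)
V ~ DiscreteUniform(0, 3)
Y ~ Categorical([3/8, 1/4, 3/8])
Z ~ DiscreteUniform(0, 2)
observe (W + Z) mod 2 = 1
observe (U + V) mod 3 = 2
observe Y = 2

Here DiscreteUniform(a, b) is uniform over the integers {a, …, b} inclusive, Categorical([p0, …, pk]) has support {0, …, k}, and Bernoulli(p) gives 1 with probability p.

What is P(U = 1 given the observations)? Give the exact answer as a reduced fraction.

Enumerate traces; 24 have nonzero weight after conditioning:
  (X=0, U=0, W=0, V=2, Y=2, Z=1) weight 3/512
  (X=0, U=0, W=1, V=2, Y=2, Z=0) weight 1/512
  (X=0, U=0, W=1, V=2, Y=2, Z=2) weight 1/512
  (X=0, U=1, W=0, V=1, Y=2, Z=1) weight 9/2048
  (X=0, U=1, W=1, V=1, Y=2, Z=0) weight 3/2048
  (X=0, U=1, W=1, V=1, Y=2, Z=2) weight 3/2048
  (X=0, U=2, W=0, V=0, Y=2, Z=1) weight 3/2048
  (X=0, U=2, W=0, V=3, Y=2, Z=1) weight 3/2048
  … 16 more
Group by U:
  weight(U=0) = 9/512
  weight(U=1) = 31/2048
  weight(U=2) = 21/1024
Total weight = 9/512 + 31/2048 + 21/1024 = 109/2048
P(U=0 | obs) = 9/512 / 109/2048 = 36/109
P(U=1 | obs) = 31/2048 / 109/2048 = 31/109
P(U=2 | obs) = 21/1024 / 109/2048 = 42/109

P(U = 1 | obs) = 31/109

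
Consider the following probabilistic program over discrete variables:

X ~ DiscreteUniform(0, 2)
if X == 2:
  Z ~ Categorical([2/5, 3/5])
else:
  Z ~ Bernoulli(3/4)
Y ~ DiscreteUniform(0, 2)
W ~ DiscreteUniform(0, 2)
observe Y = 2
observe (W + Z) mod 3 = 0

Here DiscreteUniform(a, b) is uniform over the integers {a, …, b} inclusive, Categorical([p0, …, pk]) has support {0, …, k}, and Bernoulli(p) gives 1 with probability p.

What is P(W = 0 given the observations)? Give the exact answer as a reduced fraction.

P(W = 0 | obs) = 3/10

Enumerate traces; 6 have nonzero weight after conditioning:
  (X=0, Z=0, Y=2, W=0) weight 1/108
  (X=0, Z=1, Y=2, W=2) weight 1/36
  (X=1, Z=0, Y=2, W=0) weight 1/108
  (X=1, Z=1, Y=2, W=2) weight 1/36
  (X=2, Z=0, Y=2, W=0) weight 2/135
  (X=2, Z=1, Y=2, W=2) weight 1/45
Group by W:
  weight(W=0) = 1/30
  weight(W=2) = 7/90
Total weight = 1/30 + 7/90 = 1/9
P(W=0 | obs) = 1/30 / 1/9 = 3/10
P(W=2 | obs) = 7/90 / 1/9 = 7/10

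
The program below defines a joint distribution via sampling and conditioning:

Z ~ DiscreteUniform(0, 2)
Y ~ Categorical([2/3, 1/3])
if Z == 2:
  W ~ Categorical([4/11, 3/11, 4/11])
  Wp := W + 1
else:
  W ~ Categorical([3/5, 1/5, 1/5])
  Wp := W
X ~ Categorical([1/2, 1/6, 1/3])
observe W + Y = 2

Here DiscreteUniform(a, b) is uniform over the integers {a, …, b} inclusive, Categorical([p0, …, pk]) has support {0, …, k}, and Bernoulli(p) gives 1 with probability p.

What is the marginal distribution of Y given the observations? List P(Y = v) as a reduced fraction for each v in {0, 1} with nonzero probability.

Enumerate traces; 18 have nonzero weight after conditioning:
  (Z=0, Y=0, W=2, X=0) weight 1/45
  (Z=0, Y=0, W=2, X=1) weight 1/135
  (Z=0, Y=0, W=2, X=2) weight 2/135
  (Z=0, Y=1, W=1, X=0) weight 1/90
  (Z=0, Y=1, W=1, X=1) weight 1/270
  (Z=0, Y=1, W=1, X=2) weight 1/135
  (Z=1, Y=0, W=2, X=0) weight 1/45
  (Z=1, Y=0, W=2, X=1) weight 1/135
  … 10 more
Group by Y:
  weight(Y=0) = 28/165
  weight(Y=1) = 37/495
Total weight = 28/165 + 37/495 = 11/45
P(Y=0 | obs) = 28/165 / 11/45 = 84/121
P(Y=1 | obs) = 37/495 / 11/45 = 37/121

P(Y=0) = 84/121, P(Y=1) = 37/121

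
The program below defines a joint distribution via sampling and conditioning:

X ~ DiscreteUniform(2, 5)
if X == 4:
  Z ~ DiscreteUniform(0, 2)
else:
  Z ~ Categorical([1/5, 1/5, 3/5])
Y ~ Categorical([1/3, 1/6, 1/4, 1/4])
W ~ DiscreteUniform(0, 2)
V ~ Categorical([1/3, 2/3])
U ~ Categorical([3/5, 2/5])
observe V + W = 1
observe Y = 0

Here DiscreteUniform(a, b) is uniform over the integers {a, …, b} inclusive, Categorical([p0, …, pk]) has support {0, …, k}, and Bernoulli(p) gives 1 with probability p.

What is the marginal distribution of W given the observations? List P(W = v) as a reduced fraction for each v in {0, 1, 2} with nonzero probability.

Enumerate traces; 48 have nonzero weight after conditioning:
  (X=2, Z=0, Y=0, W=0, V=1, U=0) weight 1/450
  (X=2, Z=0, Y=0, W=0, V=1, U=1) weight 1/675
  (X=2, Z=0, Y=0, W=1, V=0, U=0) weight 1/900
  (X=2, Z=0, Y=0, W=1, V=0, U=1) weight 1/1350
  (X=2, Z=1, Y=0, W=0, V=1, U=0) weight 1/450
  (X=2, Z=1, Y=0, W=0, V=1, U=1) weight 1/675
  (X=2, Z=1, Y=0, W=1, V=0, U=0) weight 1/900
  (X=2, Z=1, Y=0, W=1, V=0, U=1) weight 1/1350
  … 40 more
Group by W:
  weight(W=0) = 2/27
  weight(W=1) = 1/27
Total weight = 2/27 + 1/27 = 1/9
P(W=0 | obs) = 2/27 / 1/9 = 2/3
P(W=1 | obs) = 1/27 / 1/9 = 1/3

P(W=0) = 2/3, P(W=1) = 1/3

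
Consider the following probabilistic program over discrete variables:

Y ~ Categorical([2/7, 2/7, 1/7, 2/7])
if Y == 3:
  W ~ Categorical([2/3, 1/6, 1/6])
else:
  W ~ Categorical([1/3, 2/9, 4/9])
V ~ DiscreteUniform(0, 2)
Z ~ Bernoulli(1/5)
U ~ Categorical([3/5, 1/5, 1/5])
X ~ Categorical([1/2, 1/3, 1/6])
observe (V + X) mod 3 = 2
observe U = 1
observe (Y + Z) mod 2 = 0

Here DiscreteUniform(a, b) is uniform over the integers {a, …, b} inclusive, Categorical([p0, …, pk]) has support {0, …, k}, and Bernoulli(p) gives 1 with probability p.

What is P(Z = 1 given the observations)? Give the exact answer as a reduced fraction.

P(Z = 1 | obs) = 1/4

Enumerate traces; 36 have nonzero weight after conditioning:
  (Y=0, W=0, V=0, Z=0, U=1, X=2) weight 4/4725
  (Y=0, W=0, V=1, Z=0, U=1, X=1) weight 8/4725
  (Y=0, W=0, V=2, Z=0, U=1, X=0) weight 4/1575
  (Y=0, W=1, V=0, Z=0, U=1, X=2) weight 8/14175
  (Y=0, W=1, V=1, Z=0, U=1, X=1) weight 16/14175
  (Y=0, W=1, V=2, Z=0, U=1, X=0) weight 8/4725
  (Y=0, W=2, V=0, Z=0, U=1, X=2) weight 16/14175
  (Y=0, W=2, V=1, Z=0, U=1, X=1) weight 32/14175
  (Y=1, W=0, V=0, Z=1, U=1, X=2) weight 1/4725
  … 27 more
Group by Z:
  weight(Z=0) = 4/175
  weight(Z=1) = 4/525
Total weight = 4/175 + 4/525 = 16/525
P(Z=0 | obs) = 4/175 / 16/525 = 3/4
P(Z=1 | obs) = 4/525 / 16/525 = 1/4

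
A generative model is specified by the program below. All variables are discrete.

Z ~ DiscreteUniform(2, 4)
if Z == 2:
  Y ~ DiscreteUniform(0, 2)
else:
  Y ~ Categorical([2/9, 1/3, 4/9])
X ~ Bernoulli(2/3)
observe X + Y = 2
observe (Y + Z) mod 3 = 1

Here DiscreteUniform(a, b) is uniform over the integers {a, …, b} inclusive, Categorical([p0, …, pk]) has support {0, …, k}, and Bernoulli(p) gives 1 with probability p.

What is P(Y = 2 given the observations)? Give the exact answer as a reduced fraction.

Enumerate traces; 2 have nonzero weight after conditioning:
  (Z=2, Y=2, X=0) weight 1/27
  (Z=3, Y=1, X=1) weight 2/27
Group by Y:
  weight(Y=1) = 2/27
  weight(Y=2) = 1/27
Total weight = 2/27 + 1/27 = 1/9
P(Y=1 | obs) = 2/27 / 1/9 = 2/3
P(Y=2 | obs) = 1/27 / 1/9 = 1/3

P(Y = 2 | obs) = 1/3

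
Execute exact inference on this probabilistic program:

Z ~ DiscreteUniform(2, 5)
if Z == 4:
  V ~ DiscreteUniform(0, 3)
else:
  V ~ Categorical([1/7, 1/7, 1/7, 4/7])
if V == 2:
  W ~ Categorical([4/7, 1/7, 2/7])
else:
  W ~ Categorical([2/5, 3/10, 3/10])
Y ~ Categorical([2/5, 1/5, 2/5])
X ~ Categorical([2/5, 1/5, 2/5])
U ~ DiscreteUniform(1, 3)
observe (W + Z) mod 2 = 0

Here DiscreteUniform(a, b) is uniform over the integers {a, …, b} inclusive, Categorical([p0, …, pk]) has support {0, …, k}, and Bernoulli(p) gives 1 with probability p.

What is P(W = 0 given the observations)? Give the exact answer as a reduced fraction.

Enumerate traces; 648 have nonzero weight after conditioning:
  (Z=2, V=0, W=0, Y=0, X=0, U=1) weight 2/2625
  (Z=2, V=0, W=0, Y=0, X=0, U=2) weight 2/2625
  (Z=2, V=0, W=0, Y=0, X=0, U=3) weight 2/2625
  (Z=2, V=0, W=0, Y=0, X=1, U=1) weight 1/2625
  (Z=2, V=0, W=0, Y=0, X=1, U=2) weight 1/2625
  (Z=2, V=0, W=0, Y=0, X=1, U=3) weight 1/2625
  (Z=2, V=0, W=0, Y=0, X=2, U=1) weight 2/2625
  (Z=2, V=0, W=0, Y=0, X=2, U=2) weight 2/2625
  (Z=2, V=0, W=2, Y=0, X=0, U=1) weight 1/1750
  (Z=3, V=0, W=1, Y=0, X=0, U=1) weight 1/1750
  … 638 more
Group by W:
  weight(W=0) = 85/392
  weight(W=1) = 34/245
  weight(W=2) = 233/1568
Total weight = 85/392 + 34/245 + 233/1568 = 3953/7840
P(W=0 | obs) = 85/392 / 3953/7840 = 1700/3953
P(W=1 | obs) = 34/245 / 3953/7840 = 1088/3953
P(W=2 | obs) = 233/1568 / 3953/7840 = 1165/3953

P(W = 0 | obs) = 1700/3953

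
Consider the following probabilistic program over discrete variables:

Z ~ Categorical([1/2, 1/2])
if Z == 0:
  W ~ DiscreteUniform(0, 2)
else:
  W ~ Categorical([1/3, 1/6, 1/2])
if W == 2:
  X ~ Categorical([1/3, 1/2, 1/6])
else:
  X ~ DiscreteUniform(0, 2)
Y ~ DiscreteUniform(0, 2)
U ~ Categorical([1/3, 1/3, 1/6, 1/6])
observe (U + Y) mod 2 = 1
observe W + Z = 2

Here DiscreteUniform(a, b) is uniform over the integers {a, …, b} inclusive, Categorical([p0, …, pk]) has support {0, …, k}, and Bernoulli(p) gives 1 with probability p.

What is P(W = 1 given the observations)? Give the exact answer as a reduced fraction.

Enumerate traces; 36 have nonzero weight after conditioning:
  (Z=0, W=2, X=0, Y=0, U=1) weight 1/162
  (Z=0, W=2, X=0, Y=0, U=3) weight 1/324
  (Z=0, W=2, X=0, Y=1, U=0) weight 1/162
  (Z=0, W=2, X=0, Y=1, U=2) weight 1/324
  (Z=0, W=2, X=0, Y=2, U=1) weight 1/162
  (Z=0, W=2, X=0, Y=2, U=3) weight 1/324
  (Z=0, W=2, X=1, Y=0, U=1) weight 1/108
  (Z=0, W=2, X=1, Y=0, U=3) weight 1/216
  (Z=1, W=1, X=0, Y=0, U=1) weight 1/324
  … 27 more
Group by W:
  weight(W=1) = 1/24
  weight(W=2) = 1/12
Total weight = 1/24 + 1/12 = 1/8
P(W=1 | obs) = 1/24 / 1/8 = 1/3
P(W=2 | obs) = 1/12 / 1/8 = 2/3

P(W = 1 | obs) = 1/3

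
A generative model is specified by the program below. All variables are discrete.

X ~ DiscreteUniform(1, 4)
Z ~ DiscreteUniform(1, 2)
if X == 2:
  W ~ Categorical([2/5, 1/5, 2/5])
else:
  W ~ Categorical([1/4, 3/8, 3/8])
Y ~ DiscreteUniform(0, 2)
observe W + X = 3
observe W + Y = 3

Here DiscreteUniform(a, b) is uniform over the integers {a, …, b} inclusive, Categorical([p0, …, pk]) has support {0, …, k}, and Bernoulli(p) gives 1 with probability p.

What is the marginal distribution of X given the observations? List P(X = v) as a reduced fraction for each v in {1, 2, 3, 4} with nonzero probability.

Enumerate traces; 4 have nonzero weight after conditioning:
  (X=1, Z=1, W=2, Y=1) weight 1/64
  (X=1, Z=2, W=2, Y=1) weight 1/64
  (X=2, Z=1, W=1, Y=2) weight 1/120
  (X=2, Z=2, W=1, Y=2) weight 1/120
Group by X:
  weight(X=1) = 1/32
  weight(X=2) = 1/60
Total weight = 1/32 + 1/60 = 23/480
P(X=1 | obs) = 1/32 / 23/480 = 15/23
P(X=2 | obs) = 1/60 / 23/480 = 8/23

P(X=1) = 15/23, P(X=2) = 8/23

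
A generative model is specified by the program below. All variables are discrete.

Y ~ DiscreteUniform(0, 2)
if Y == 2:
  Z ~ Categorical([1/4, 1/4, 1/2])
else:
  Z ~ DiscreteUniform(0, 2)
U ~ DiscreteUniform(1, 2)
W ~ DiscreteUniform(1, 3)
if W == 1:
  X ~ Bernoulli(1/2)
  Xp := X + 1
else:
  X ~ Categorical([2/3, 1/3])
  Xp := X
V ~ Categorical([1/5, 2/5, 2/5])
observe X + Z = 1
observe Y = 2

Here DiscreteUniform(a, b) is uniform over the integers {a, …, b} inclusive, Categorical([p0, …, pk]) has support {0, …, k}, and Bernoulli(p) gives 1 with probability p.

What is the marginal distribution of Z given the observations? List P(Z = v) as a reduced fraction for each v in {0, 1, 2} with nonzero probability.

Enumerate traces; 36 have nonzero weight after conditioning:
  (Y=2, Z=0, U=1, W=1, X=1, V=0) weight 1/720
  (Y=2, Z=0, U=1, W=1, X=1, V=1) weight 1/360
  (Y=2, Z=0, U=1, W=1, X=1, V=2) weight 1/360
  (Y=2, Z=0, U=1, W=2, X=1, V=0) weight 1/1080
  (Y=2, Z=0, U=1, W=2, X=1, V=1) weight 1/540
  (Y=2, Z=0, U=1, W=2, X=1, V=2) weight 1/540
  (Y=2, Z=0, U=1, W=3, X=1, V=0) weight 1/1080
  (Y=2, Z=0, U=1, W=3, X=1, V=1) weight 1/540
  (Y=2, Z=1, U=1, W=1, X=0, V=0) weight 1/720
  … 27 more
Group by Z:
  weight(Z=0) = 7/216
  weight(Z=1) = 11/216
Total weight = 7/216 + 11/216 = 1/12
P(Z=0 | obs) = 7/216 / 1/12 = 7/18
P(Z=1 | obs) = 11/216 / 1/12 = 11/18

P(Z=0) = 7/18, P(Z=1) = 11/18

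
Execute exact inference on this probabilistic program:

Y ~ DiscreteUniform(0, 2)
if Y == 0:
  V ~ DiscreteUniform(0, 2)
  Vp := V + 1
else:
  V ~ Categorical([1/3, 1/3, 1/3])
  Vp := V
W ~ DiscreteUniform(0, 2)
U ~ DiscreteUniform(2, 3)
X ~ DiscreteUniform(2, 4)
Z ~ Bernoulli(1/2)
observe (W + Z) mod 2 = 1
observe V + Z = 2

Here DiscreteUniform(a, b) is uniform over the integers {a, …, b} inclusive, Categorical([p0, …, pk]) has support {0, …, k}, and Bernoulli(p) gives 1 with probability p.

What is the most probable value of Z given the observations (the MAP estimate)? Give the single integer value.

argmax_v P(Z = v | obs) = 1

Enumerate traces; 54 have nonzero weight after conditioning:
  (Y=0, V=1, W=0, U=2, X=2, Z=1) weight 1/324
  (Y=0, V=1, W=0, U=2, X=3, Z=1) weight 1/324
  (Y=0, V=1, W=0, U=2, X=4, Z=1) weight 1/324
  (Y=0, V=1, W=0, U=3, X=2, Z=1) weight 1/324
  (Y=0, V=1, W=0, U=3, X=3, Z=1) weight 1/324
  (Y=0, V=1, W=0, U=3, X=4, Z=1) weight 1/324
  (Y=0, V=1, W=2, U=2, X=2, Z=1) weight 1/324
  (Y=0, V=1, W=2, U=2, X=3, Z=1) weight 1/324
  (Y=0, V=2, W=1, U=2, X=2, Z=0) weight 1/324
  … 45 more
Group by Z:
  weight(Z=0) = 1/18
  weight(Z=1) = 1/9
Total weight = 1/18 + 1/9 = 1/6
P(Z=0 | obs) = 1/18 / 1/6 = 1/3
P(Z=1 | obs) = 1/9 / 1/6 = 2/3
argmax = 1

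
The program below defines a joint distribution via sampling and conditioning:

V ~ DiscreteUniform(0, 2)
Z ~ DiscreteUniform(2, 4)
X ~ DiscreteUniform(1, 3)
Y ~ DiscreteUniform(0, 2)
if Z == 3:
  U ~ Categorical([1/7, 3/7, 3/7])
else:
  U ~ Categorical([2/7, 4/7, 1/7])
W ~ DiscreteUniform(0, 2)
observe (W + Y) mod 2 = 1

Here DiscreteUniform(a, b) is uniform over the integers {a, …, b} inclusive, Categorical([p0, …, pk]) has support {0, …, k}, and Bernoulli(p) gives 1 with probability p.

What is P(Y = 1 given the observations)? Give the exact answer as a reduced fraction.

P(Y = 1 | obs) = 1/2

Enumerate traces; 324 have nonzero weight after conditioning:
  (V=0, Z=2, X=1, Y=0, U=0, W=1) weight 2/1701
  (V=0, Z=2, X=1, Y=0, U=1, W=1) weight 4/1701
  (V=0, Z=2, X=1, Y=0, U=2, W=1) weight 1/1701
  (V=0, Z=2, X=1, Y=1, U=0, W=0) weight 2/1701
  (V=0, Z=2, X=1, Y=1, U=0, W=2) weight 2/1701
  (V=0, Z=2, X=1, Y=1, U=1, W=0) weight 4/1701
  (V=0, Z=2, X=1, Y=1, U=1, W=2) weight 4/1701
  (V=0, Z=2, X=1, Y=1, U=2, W=0) weight 1/1701
  (V=0, Z=2, X=1, Y=2, U=0, W=1) weight 2/1701
  … 315 more
Group by Y:
  weight(Y=0) = 1/9
  weight(Y=1) = 2/9
  weight(Y=2) = 1/9
Total weight = 1/9 + 2/9 + 1/9 = 4/9
P(Y=0 | obs) = 1/9 / 4/9 = 1/4
P(Y=1 | obs) = 2/9 / 4/9 = 1/2
P(Y=2 | obs) = 1/9 / 4/9 = 1/4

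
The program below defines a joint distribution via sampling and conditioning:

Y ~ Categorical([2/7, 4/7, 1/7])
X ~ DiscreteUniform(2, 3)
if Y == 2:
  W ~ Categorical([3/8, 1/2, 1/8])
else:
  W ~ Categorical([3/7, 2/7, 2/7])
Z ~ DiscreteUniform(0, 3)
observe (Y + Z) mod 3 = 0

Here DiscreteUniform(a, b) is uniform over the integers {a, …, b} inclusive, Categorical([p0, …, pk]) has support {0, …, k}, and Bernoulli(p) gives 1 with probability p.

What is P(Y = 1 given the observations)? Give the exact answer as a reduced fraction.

P(Y = 1 | obs) = 4/9

Enumerate traces; 24 have nonzero weight after conditioning:
  (Y=0, X=2, W=0, Z=0) weight 3/196
  (Y=0, X=2, W=0, Z=3) weight 3/196
  (Y=0, X=2, W=1, Z=0) weight 1/98
  (Y=0, X=2, W=1, Z=3) weight 1/98
  (Y=0, X=2, W=2, Z=0) weight 1/98
  (Y=0, X=2, W=2, Z=3) weight 1/98
  (Y=0, X=3, W=0, Z=0) weight 3/196
  (Y=0, X=3, W=0, Z=3) weight 3/196
  (Y=1, X=2, W=0, Z=2) weight 3/98
  (Y=2, X=2, W=0, Z=1) weight 3/448
  … 14 more
Group by Y:
  weight(Y=0) = 1/7
  weight(Y=1) = 1/7
  weight(Y=2) = 1/28
Total weight = 1/7 + 1/7 + 1/28 = 9/28
P(Y=0 | obs) = 1/7 / 9/28 = 4/9
P(Y=1 | obs) = 1/7 / 9/28 = 4/9
P(Y=2 | obs) = 1/28 / 9/28 = 1/9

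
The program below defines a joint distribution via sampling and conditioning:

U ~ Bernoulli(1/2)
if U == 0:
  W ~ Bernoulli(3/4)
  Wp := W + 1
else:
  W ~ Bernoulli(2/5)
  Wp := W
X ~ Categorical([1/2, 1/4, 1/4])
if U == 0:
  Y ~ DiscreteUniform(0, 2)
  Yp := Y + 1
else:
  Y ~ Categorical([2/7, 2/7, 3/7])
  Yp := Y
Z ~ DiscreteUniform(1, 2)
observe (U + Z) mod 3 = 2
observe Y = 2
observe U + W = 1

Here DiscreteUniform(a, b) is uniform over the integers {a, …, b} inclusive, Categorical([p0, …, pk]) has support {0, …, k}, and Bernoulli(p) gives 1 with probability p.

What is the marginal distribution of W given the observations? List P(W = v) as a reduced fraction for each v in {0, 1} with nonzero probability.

Enumerate traces; 6 have nonzero weight after conditioning:
  (U=0, W=1, X=0, Y=2, Z=2) weight 1/32
  (U=0, W=1, X=1, Y=2, Z=2) weight 1/64
  (U=0, W=1, X=2, Y=2, Z=2) weight 1/64
  (U=1, W=0, X=0, Y=2, Z=1) weight 9/280
  (U=1, W=0, X=1, Y=2, Z=1) weight 9/560
  (U=1, W=0, X=2, Y=2, Z=1) weight 9/560
Group by W:
  weight(W=0) = 9/140
  weight(W=1) = 1/16
Total weight = 9/140 + 1/16 = 71/560
P(W=0 | obs) = 9/140 / 71/560 = 36/71
P(W=1 | obs) = 1/16 / 71/560 = 35/71

P(W=0) = 36/71, P(W=1) = 35/71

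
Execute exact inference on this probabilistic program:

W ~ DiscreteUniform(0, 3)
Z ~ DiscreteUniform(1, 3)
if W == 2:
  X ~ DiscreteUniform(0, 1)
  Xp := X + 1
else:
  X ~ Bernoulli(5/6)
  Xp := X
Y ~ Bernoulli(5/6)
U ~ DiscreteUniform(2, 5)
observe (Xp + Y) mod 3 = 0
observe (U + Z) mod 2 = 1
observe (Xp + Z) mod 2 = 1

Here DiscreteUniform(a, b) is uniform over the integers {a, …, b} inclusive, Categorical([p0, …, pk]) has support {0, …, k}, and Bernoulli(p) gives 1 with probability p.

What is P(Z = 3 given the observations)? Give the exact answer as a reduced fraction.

P(Z = 3 | obs) = 1/2

Enumerate traces; 16 have nonzero weight after conditioning:
  (W=0, Z=1, X=0, Y=0, U=2) weight 1/1728
  (W=0, Z=1, X=0, Y=0, U=4) weight 1/1728
  (W=0, Z=3, X=0, Y=0, U=2) weight 1/1728
  (W=0, Z=3, X=0, Y=0, U=4) weight 1/1728
  (W=1, Z=1, X=0, Y=0, U=2) weight 1/1728
  (W=1, Z=1, X=0, Y=0, U=4) weight 1/1728
  (W=1, Z=3, X=0, Y=0, U=2) weight 1/1728
  (W=1, Z=3, X=0, Y=0, U=4) weight 1/1728
  … 8 more
Group by Z:
  weight(Z=1) = 1/48
  weight(Z=3) = 1/48
Total weight = 1/48 + 1/48 = 1/24
P(Z=1 | obs) = 1/48 / 1/24 = 1/2
P(Z=3 | obs) = 1/48 / 1/24 = 1/2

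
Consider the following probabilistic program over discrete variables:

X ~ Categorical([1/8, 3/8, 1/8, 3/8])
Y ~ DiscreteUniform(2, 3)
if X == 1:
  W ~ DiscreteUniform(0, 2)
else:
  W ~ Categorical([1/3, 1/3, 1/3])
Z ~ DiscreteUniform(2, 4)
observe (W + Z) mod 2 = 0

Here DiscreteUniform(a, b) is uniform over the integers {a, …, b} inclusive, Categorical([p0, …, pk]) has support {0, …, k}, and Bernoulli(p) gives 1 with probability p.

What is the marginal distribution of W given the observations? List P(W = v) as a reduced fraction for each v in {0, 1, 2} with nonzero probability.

Enumerate traces; 40 have nonzero weight after conditioning:
  (X=0, Y=2, W=0, Z=2) weight 1/144
  (X=0, Y=2, W=0, Z=4) weight 1/144
  (X=0, Y=2, W=1, Z=3) weight 1/144
  (X=0, Y=2, W=2, Z=2) weight 1/144
  (X=0, Y=2, W=2, Z=4) weight 1/144
  (X=0, Y=3, W=0, Z=2) weight 1/144
  (X=0, Y=3, W=0, Z=4) weight 1/144
  (X=0, Y=3, W=1, Z=3) weight 1/144
  … 32 more
Group by W:
  weight(W=0) = 2/9
  weight(W=1) = 1/9
  weight(W=2) = 2/9
Total weight = 2/9 + 1/9 + 2/9 = 5/9
P(W=0 | obs) = 2/9 / 5/9 = 2/5
P(W=1 | obs) = 1/9 / 5/9 = 1/5
P(W=2 | obs) = 2/9 / 5/9 = 2/5

P(W=0) = 2/5, P(W=1) = 1/5, P(W=2) = 2/5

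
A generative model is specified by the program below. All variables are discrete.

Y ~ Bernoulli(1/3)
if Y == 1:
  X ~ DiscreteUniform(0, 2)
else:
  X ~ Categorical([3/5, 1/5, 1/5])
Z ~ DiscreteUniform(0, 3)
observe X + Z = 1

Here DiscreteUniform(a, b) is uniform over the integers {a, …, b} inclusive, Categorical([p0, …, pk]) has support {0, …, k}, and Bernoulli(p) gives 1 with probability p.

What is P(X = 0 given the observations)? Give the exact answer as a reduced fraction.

Enumerate traces; 4 have nonzero weight after conditioning:
  (Y=0, X=0, Z=1) weight 1/10
  (Y=0, X=1, Z=0) weight 1/30
  (Y=1, X=0, Z=1) weight 1/36
  (Y=1, X=1, Z=0) weight 1/36
Group by X:
  weight(X=0) = 23/180
  weight(X=1) = 11/180
Total weight = 23/180 + 11/180 = 17/90
P(X=0 | obs) = 23/180 / 17/90 = 23/34
P(X=1 | obs) = 11/180 / 17/90 = 11/34

P(X = 0 | obs) = 23/34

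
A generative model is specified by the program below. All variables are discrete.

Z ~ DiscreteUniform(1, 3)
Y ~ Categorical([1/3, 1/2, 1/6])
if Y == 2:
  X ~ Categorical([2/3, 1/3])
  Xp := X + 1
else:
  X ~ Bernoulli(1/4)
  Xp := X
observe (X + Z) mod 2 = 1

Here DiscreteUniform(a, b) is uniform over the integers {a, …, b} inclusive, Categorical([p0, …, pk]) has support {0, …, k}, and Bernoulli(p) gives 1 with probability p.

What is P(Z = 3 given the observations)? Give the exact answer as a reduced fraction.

Enumerate traces; 9 have nonzero weight after conditioning:
  (Z=1, Y=0, X=0) weight 1/12
  (Z=1, Y=1, X=0) weight 1/8
  (Z=1, Y=2, X=0) weight 1/27
  (Z=2, Y=0, X=1) weight 1/36
  (Z=2, Y=1, X=1) weight 1/24
  (Z=2, Y=2, X=1) weight 1/54
  (Z=3, Y=0, X=0) weight 1/12
  (Z=3, Y=1, X=0) weight 1/8
  … 1 more
Group by Z:
  weight(Z=1) = 53/216
  weight(Z=2) = 19/216
  weight(Z=3) = 53/216
Total weight = 53/216 + 19/216 + 53/216 = 125/216
P(Z=1 | obs) = 53/216 / 125/216 = 53/125
P(Z=2 | obs) = 19/216 / 125/216 = 19/125
P(Z=3 | obs) = 53/216 / 125/216 = 53/125

P(Z = 3 | obs) = 53/125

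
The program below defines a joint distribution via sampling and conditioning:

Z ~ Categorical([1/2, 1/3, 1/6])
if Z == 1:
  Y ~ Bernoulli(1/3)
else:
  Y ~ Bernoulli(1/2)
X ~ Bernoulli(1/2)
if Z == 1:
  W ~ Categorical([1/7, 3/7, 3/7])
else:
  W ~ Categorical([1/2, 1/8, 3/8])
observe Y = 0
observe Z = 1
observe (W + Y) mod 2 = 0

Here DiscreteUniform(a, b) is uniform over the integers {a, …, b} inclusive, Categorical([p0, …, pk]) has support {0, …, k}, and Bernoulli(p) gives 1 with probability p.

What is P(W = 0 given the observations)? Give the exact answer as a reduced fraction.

P(W = 0 | obs) = 1/4

Enumerate traces; 4 have nonzero weight after conditioning:
  (Z=1, Y=0, X=0, W=0) weight 1/63
  (Z=1, Y=0, X=0, W=2) weight 1/21
  (Z=1, Y=0, X=1, W=0) weight 1/63
  (Z=1, Y=0, X=1, W=2) weight 1/21
Group by W:
  weight(W=0) = 2/63
  weight(W=2) = 2/21
Total weight = 2/63 + 2/21 = 8/63
P(W=0 | obs) = 2/63 / 8/63 = 1/4
P(W=2 | obs) = 2/21 / 8/63 = 3/4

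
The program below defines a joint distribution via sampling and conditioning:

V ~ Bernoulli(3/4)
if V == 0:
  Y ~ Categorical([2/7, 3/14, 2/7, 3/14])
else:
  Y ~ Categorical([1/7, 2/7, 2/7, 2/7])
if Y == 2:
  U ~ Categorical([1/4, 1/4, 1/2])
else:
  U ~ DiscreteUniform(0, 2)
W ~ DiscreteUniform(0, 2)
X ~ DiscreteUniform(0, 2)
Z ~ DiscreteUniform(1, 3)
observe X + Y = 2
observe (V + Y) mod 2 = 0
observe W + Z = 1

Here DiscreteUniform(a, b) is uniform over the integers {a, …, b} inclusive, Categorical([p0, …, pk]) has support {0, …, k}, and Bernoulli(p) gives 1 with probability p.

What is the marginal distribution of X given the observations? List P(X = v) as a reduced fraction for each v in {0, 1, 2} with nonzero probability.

Enumerate traces; 9 have nonzero weight after conditioning:
  (V=0, Y=0, U=0, W=0, X=2, Z=1) weight 1/1134
  (V=0, Y=0, U=1, W=0, X=2, Z=1) weight 1/1134
  (V=0, Y=0, U=2, W=0, X=2, Z=1) weight 1/1134
  (V=0, Y=2, U=0, W=0, X=0, Z=1) weight 1/1512
  (V=0, Y=2, U=1, W=0, X=0, Z=1) weight 1/1512
  (V=0, Y=2, U=2, W=0, X=0, Z=1) weight 1/756
  (V=1, Y=1, U=0, W=0, X=1, Z=1) weight 1/378
  (V=1, Y=1, U=1, W=0, X=1, Z=1) weight 1/378
  … 1 more
Group by X:
  weight(X=0) = 1/378
  weight(X=1) = 1/126
  weight(X=2) = 1/378
Total weight = 1/378 + 1/126 + 1/378 = 5/378
P(X=0 | obs) = 1/378 / 5/378 = 1/5
P(X=1 | obs) = 1/126 / 5/378 = 3/5
P(X=2 | obs) = 1/378 / 5/378 = 1/5

P(X=0) = 1/5, P(X=1) = 3/5, P(X=2) = 1/5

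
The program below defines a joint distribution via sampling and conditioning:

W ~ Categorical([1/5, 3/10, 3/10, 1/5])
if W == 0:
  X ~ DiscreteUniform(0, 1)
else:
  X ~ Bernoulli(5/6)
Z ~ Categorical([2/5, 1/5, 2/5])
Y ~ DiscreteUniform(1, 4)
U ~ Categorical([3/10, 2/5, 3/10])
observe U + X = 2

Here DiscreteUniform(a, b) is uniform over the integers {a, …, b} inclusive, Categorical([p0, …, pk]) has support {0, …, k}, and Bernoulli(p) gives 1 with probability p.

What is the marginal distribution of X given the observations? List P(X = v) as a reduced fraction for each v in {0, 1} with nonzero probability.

Enumerate traces; 96 have nonzero weight after conditioning:
  (W=0, X=0, Z=0, Y=1, U=2) weight 3/1000
  (W=0, X=0, Z=0, Y=2, U=2) weight 3/1000
  (W=0, X=0, Z=0, Y=3, U=2) weight 3/1000
  (W=0, X=0, Z=0, Y=4, U=2) weight 3/1000
  (W=0, X=0, Z=1, Y=1, U=2) weight 3/2000
  (W=0, X=0, Z=1, Y=2, U=2) weight 3/2000
  (W=0, X=0, Z=1, Y=3, U=2) weight 3/2000
  (W=0, X=0, Z=1, Y=4, U=2) weight 3/2000
  (W=0, X=1, Z=0, Y=1, U=1) weight 1/250
  … 87 more
Group by X:
  weight(X=0) = 7/100
  weight(X=1) = 23/75
Total weight = 7/100 + 23/75 = 113/300
P(X=0 | obs) = 7/100 / 113/300 = 21/113
P(X=1 | obs) = 23/75 / 113/300 = 92/113

P(X=0) = 21/113, P(X=1) = 92/113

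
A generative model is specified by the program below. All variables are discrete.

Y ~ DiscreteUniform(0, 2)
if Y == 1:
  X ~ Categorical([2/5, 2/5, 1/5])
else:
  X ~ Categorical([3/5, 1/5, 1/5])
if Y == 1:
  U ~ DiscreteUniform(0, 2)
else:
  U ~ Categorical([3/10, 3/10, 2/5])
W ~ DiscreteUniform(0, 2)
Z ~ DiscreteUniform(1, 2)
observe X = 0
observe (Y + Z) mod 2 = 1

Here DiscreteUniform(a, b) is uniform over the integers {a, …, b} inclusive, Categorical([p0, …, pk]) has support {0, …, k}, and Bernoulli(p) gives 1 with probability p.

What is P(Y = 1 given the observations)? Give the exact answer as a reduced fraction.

P(Y = 1 | obs) = 1/4

Enumerate traces; 27 have nonzero weight after conditioning:
  (Y=0, X=0, U=0, W=0, Z=1) weight 1/100
  (Y=0, X=0, U=0, W=1, Z=1) weight 1/100
  (Y=0, X=0, U=0, W=2, Z=1) weight 1/100
  (Y=0, X=0, U=1, W=0, Z=1) weight 1/100
  (Y=0, X=0, U=1, W=1, Z=1) weight 1/100
  (Y=0, X=0, U=1, W=2, Z=1) weight 1/100
  (Y=0, X=0, U=2, W=0, Z=1) weight 1/75
  (Y=0, X=0, U=2, W=1, Z=1) weight 1/75
  (Y=1, X=0, U=0, W=0, Z=2) weight 1/135
  (Y=2, X=0, U=0, W=0, Z=1) weight 1/100
  … 17 more
Group by Y:
  weight(Y=0) = 1/10
  weight(Y=1) = 1/15
  weight(Y=2) = 1/10
Total weight = 1/10 + 1/15 + 1/10 = 4/15
P(Y=0 | obs) = 1/10 / 4/15 = 3/8
P(Y=1 | obs) = 1/15 / 4/15 = 1/4
P(Y=2 | obs) = 1/10 / 4/15 = 3/8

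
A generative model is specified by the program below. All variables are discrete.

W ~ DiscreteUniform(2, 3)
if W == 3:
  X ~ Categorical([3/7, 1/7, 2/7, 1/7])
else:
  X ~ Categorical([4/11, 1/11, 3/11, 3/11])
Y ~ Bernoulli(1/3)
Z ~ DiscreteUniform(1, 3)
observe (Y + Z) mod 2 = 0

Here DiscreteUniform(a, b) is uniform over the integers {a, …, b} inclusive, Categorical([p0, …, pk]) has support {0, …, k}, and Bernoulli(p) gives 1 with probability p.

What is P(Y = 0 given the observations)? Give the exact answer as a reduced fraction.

P(Y = 0 | obs) = 1/2

Enumerate traces; 24 have nonzero weight after conditioning:
  (W=2, X=0, Y=0, Z=2) weight 4/99
  (W=2, X=0, Y=1, Z=1) weight 2/99
  (W=2, X=0, Y=1, Z=3) weight 2/99
  (W=2, X=1, Y=0, Z=2) weight 1/99
  (W=2, X=1, Y=1, Z=1) weight 1/198
  (W=2, X=1, Y=1, Z=3) weight 1/198
  (W=2, X=2, Y=0, Z=2) weight 1/33
  (W=2, X=2, Y=1, Z=1) weight 1/66
  … 16 more
Group by Y:
  weight(Y=0) = 2/9
  weight(Y=1) = 2/9
Total weight = 2/9 + 2/9 = 4/9
P(Y=0 | obs) = 2/9 / 4/9 = 1/2
P(Y=1 | obs) = 2/9 / 4/9 = 1/2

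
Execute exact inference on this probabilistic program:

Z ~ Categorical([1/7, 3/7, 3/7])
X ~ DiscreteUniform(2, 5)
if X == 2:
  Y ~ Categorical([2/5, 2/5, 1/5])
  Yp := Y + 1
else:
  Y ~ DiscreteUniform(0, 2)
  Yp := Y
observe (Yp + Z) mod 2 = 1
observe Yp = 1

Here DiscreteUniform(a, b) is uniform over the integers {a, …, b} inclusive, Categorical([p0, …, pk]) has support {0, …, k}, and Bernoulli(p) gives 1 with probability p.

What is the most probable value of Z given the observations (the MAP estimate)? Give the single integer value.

argmax_v P(Z = v | obs) = 2

Enumerate traces; 8 have nonzero weight after conditioning:
  (Z=0, X=2, Y=0) weight 1/70
  (Z=0, X=3, Y=1) weight 1/84
  (Z=0, X=4, Y=1) weight 1/84
  (Z=0, X=5, Y=1) weight 1/84
  (Z=2, X=2, Y=0) weight 3/70
  (Z=2, X=3, Y=1) weight 1/28
  (Z=2, X=4, Y=1) weight 1/28
  (Z=2, X=5, Y=1) weight 1/28
Group by Z:
  weight(Z=0) = 1/20
  weight(Z=2) = 3/20
Total weight = 1/20 + 3/20 = 1/5
P(Z=0 | obs) = 1/20 / 1/5 = 1/4
P(Z=2 | obs) = 3/20 / 1/5 = 3/4
argmax = 2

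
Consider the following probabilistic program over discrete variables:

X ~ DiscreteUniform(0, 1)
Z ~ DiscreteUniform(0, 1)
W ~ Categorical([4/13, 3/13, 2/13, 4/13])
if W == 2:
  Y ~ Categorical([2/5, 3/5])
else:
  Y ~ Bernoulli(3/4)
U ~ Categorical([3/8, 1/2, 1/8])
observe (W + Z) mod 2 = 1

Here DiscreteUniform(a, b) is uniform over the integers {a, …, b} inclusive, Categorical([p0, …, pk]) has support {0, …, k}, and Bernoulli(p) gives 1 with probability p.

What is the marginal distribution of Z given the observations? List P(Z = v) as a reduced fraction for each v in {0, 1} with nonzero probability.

Enumerate traces; 48 have nonzero weight after conditioning:
  (X=0, Z=0, W=1, Y=0, U=0) weight 9/1664
  (X=0, Z=0, W=1, Y=0, U=1) weight 3/416
  (X=0, Z=0, W=1, Y=0, U=2) weight 3/1664
  (X=0, Z=0, W=1, Y=1, U=0) weight 27/1664
  (X=0, Z=0, W=1, Y=1, U=1) weight 9/416
  (X=0, Z=0, W=1, Y=1, U=2) weight 9/1664
  (X=0, Z=0, W=3, Y=0, U=0) weight 3/416
  (X=0, Z=0, W=3, Y=0, U=1) weight 1/104
  (X=0, Z=1, W=0, Y=0, U=0) weight 3/416
  … 39 more
Group by Z:
  weight(Z=0) = 7/26
  weight(Z=1) = 3/13
Total weight = 7/26 + 3/13 = 1/2
P(Z=0 | obs) = 7/26 / 1/2 = 7/13
P(Z=1 | obs) = 3/13 / 1/2 = 6/13

P(Z=0) = 7/13, P(Z=1) = 6/13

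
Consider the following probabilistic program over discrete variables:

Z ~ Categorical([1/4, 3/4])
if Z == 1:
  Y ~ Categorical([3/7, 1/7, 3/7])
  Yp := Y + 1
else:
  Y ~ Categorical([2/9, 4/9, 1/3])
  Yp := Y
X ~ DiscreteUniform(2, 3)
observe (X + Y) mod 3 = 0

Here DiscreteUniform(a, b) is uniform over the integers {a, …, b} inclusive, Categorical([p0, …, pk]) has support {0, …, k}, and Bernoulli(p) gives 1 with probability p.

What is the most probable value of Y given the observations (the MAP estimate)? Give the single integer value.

argmax_v P(Y = v | obs) = 0

Enumerate traces; 4 have nonzero weight after conditioning:
  (Z=0, Y=0, X=3) weight 1/36
  (Z=0, Y=1, X=2) weight 1/18
  (Z=1, Y=0, X=3) weight 9/56
  (Z=1, Y=1, X=2) weight 3/56
Group by Y:
  weight(Y=0) = 95/504
  weight(Y=1) = 55/504
Total weight = 95/504 + 55/504 = 25/84
P(Y=0 | obs) = 95/504 / 25/84 = 19/30
P(Y=1 | obs) = 55/504 / 25/84 = 11/30
argmax = 0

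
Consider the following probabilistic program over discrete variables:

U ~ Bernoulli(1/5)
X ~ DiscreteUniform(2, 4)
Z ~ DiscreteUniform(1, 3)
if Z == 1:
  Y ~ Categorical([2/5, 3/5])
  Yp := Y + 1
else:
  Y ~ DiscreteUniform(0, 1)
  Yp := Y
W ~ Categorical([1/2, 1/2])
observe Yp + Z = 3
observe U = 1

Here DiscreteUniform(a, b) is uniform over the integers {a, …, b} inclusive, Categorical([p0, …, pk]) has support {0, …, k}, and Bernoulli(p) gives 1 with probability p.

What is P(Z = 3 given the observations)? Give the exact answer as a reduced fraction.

P(Z = 3 | obs) = 5/16

Enumerate traces; 18 have nonzero weight after conditioning:
  (U=1, X=2, Z=1, Y=1, W=0) weight 1/150
  (U=1, X=2, Z=1, Y=1, W=1) weight 1/150
  (U=1, X=2, Z=2, Y=1, W=0) weight 1/180
  (U=1, X=2, Z=2, Y=1, W=1) weight 1/180
  (U=1, X=2, Z=3, Y=0, W=0) weight 1/180
  (U=1, X=2, Z=3, Y=0, W=1) weight 1/180
  (U=1, X=3, Z=1, Y=1, W=0) weight 1/150
  (U=1, X=3, Z=1, Y=1, W=1) weight 1/150
  … 10 more
Group by Z:
  weight(Z=1) = 1/25
  weight(Z=2) = 1/30
  weight(Z=3) = 1/30
Total weight = 1/25 + 1/30 + 1/30 = 8/75
P(Z=1 | obs) = 1/25 / 8/75 = 3/8
P(Z=2 | obs) = 1/30 / 8/75 = 5/16
P(Z=3 | obs) = 1/30 / 8/75 = 5/16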